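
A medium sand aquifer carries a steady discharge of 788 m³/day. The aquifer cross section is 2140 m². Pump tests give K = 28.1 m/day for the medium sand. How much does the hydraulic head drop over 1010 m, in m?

From Q = K·A·i, i = Q / (K·A) = 788 / (28.10 × 2140) = 0.01310.
Head loss Δh = i · L = 0.01310 × 1010 = 13.24 m.

13.2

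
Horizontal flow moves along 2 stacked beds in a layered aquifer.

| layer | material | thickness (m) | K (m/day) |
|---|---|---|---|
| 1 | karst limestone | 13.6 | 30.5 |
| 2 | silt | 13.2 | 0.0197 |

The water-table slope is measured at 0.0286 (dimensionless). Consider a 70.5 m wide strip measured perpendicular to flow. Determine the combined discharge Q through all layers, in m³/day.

Flow is parallel to layering, so each bed carries its own Darcy discharge and the transmissivities add.
Σ(K_i·b_i) = 30.5×13.6 + 0.0197×13.2 = 415.1 m²/day.
Hydraulic gradient i = 0.0286.
Q = Σ(K_i·b_i) · W · i = 415.1 × 70.5 × 0.02860 = 836.9 m³/day.

837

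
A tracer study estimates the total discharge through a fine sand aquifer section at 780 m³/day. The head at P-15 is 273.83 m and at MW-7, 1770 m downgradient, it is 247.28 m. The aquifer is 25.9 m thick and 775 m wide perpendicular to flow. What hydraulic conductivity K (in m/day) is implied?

Cross-sectional area A = 775 × 25.9 = 20072 m².
Hydraulic gradient i = (273.83 − 247.28) / 1770 = 26.55 / 1770 = 0.01500.
From Q = K·A·i, K = Q / (A·i) = 780 / (20072 × 0.01500) = 2.591 m/day.

2.59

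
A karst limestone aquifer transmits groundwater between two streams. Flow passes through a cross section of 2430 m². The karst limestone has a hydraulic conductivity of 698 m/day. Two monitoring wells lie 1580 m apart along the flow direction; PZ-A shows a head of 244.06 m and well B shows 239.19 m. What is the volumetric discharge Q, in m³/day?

Hydraulic gradient i = (244.06 − 239.19) / 1580 = 4.87 / 1580 = 0.003082.
Darcy's law: Q = K · A · i = 698.0 × 2430 × 0.003082 = 5228 m³/day.

5230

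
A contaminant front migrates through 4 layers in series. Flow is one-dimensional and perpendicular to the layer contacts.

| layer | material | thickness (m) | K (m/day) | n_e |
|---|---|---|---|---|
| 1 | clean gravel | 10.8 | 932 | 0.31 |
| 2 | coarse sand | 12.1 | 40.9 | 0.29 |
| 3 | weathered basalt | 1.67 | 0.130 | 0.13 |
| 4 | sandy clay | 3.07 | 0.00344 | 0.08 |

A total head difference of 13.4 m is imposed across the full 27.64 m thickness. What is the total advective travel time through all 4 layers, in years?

With flow normal to the layers, continuity requires the same specific discharge q through every layer.
Σ(b_i/K_i) = 10.8/932 + 12.1/40.9 + 1.67/0.130 + 3.07/0.00344 = 905.6 d.
q = Δh / Σ(b_i/K_i) = 13.4 / 905.6 = 0.01480 m/day.
In each layer the seepage velocity is v_i = q/n_i, so the layer transit time is t_i = b_i·n_i / q:
  layer 1 (clean gravel): t_1 = 10.8 × 0.31 / 0.01480 = 226.3 d
  layer 2 (coarse sand): t_2 = 12.1 × 0.29 / 0.01480 = 237.1 d
  layer 3 (weathered basalt): t_3 = 1.67 × 0.13 / 0.01480 = 14.67 d
  layer 4 (sandy clay): t_4 = 3.07 × 0.08 / 0.01480 = 16.60 d
Total t = Σ t_i = 494.7 days = 1.354 years.

1.35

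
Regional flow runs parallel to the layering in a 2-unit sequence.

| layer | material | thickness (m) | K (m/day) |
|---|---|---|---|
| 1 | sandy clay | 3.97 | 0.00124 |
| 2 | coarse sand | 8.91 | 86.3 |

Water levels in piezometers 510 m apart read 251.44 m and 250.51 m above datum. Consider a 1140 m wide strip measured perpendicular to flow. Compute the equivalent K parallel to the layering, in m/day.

59.7

Flow is parallel to layering, so each bed carries its own Darcy discharge and the transmissivities add.
Σ(K_i·b_i) = 0.00124×3.97 + 86.3×8.91 = 768.9 m²/day.
Total thickness b = 12.88 m, so K_eq = Σ(K_i·b_i)/b = 59.70 m/day.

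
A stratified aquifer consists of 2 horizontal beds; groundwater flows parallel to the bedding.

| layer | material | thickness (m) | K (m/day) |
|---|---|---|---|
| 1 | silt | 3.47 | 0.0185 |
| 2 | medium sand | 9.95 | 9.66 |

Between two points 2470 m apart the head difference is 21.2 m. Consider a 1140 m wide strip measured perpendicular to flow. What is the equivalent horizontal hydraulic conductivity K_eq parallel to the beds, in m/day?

7.17

Flow is parallel to layering, so each bed carries its own Darcy discharge and the transmissivities add.
Σ(K_i·b_i) = 0.0185×3.47 + 9.66×9.95 = 96.18 m²/day.
Total thickness b = 13.42 m, so K_eq = Σ(K_i·b_i)/b = 7.167 m/day.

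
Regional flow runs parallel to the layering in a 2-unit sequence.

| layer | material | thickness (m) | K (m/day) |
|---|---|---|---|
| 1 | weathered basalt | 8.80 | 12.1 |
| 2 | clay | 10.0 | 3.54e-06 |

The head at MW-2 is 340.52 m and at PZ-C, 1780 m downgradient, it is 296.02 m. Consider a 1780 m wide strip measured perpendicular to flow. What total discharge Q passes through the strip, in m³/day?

Flow is parallel to layering, so each bed carries its own Darcy discharge and the transmissivities add.
Σ(K_i·b_i) = 12.1×8.80 + 3.54e-06×10.0 = 106.5 m²/day.
Hydraulic gradient i = (340.52 − 296.02) / 1780 = 44.5 / 1780 = 0.02500.
Q = Σ(K_i·b_i) · W · i = 106.5 × 1780 × 0.02500 = 4738 m³/day.

4740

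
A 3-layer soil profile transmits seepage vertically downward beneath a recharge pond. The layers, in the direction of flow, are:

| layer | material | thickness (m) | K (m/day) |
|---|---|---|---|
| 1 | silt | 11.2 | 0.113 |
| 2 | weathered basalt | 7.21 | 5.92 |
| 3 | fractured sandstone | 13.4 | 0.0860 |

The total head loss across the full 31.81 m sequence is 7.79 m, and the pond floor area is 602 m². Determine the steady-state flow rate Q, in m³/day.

Flow is perpendicular to layering, so the layers act in series and the equivalent K is the thickness-weighted harmonic mean.
Total thickness L = 11.2 + 7.21 + 13.4 = 31.81 m.
Σ(b_i/K_i) = 11.2/0.113 + 7.21/5.92 + 13.4/0.0860 = 256.1 d.
K_eq = L / Σ(b_i/K_i) = 31.81 / 256.1 = 0.1242 m/day.
Q = K_eq · A · (Δh/L) = 0.1242 × 602 × (7.79/31.81) = 18.31 m³/day.

18.3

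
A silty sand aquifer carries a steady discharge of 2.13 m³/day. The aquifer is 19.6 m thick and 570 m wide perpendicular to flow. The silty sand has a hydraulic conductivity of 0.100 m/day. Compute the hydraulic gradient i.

Cross-sectional area A = 570 × 19.6 = 11172 m².
From Q = K·A·i, i = Q / (K·A) = 2.13 / (0.1000 × 11172) = 0.001907.

0.00191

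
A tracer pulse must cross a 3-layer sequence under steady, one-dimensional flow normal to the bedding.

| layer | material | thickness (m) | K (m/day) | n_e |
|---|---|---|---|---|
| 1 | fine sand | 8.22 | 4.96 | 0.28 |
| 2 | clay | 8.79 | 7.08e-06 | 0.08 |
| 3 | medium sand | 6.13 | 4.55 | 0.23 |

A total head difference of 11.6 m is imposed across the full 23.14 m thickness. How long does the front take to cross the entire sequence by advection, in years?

With flow normal to the layers, continuity requires the same specific discharge q through every layer.
Σ(b_i/K_i) = 8.22/4.96 + 8.79/7.08e-06 + 6.13/4.55 = 1.242e+06 d.
q = Δh / Σ(b_i/K_i) = 11.6 / 1.242e+06 = 9.343e-06 m/day.
In each layer the seepage velocity is v_i = q/n_i, so the layer transit time is t_i = b_i·n_i / q:
  layer 1 (fine sand): t_1 = 8.22 × 0.28 / 9.343e-06 = 2.463e+05 d
  layer 2 (clay): t_2 = 8.79 × 0.08 / 9.343e-06 = 75262 d
  layer 3 (medium sand): t_3 = 6.13 × 0.23 / 9.343e-06 = 1.509e+05 d
Total t = Σ t_i = 4.725e+05 days = 1294 years.

1290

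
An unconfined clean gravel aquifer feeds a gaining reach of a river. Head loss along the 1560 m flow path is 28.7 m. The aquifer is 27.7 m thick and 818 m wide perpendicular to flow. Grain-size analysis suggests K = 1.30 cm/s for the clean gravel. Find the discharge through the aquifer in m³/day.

Convert K: 1.30 cm/s × 864 = 1123 m/day.
Cross-sectional area A = 818 × 27.7 = 22659 m².
Hydraulic gradient i = Δh / L = 28.7 / 1560 = 0.01840.
Darcy's law: Q = K · A · i = 1123 × 22659 × 0.01840 = 4.682e+05 m³/day.

468000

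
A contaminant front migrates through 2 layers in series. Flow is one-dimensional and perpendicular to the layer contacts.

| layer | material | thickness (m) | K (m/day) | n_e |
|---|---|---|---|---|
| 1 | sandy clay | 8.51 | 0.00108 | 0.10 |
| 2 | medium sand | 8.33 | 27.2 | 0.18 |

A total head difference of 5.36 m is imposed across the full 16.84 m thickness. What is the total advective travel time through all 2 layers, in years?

9.46

With flow normal to the layers, continuity requires the same specific discharge q through every layer.
Σ(b_i/K_i) = 8.51/0.00108 + 8.33/27.2 = 7880 d.
q = Δh / Σ(b_i/K_i) = 5.36 / 7880 = 0.0006802 m/day.
In each layer the seepage velocity is v_i = q/n_i, so the layer transit time is t_i = b_i·n_i / q:
  layer 1 (sandy clay): t_1 = 8.51 × 0.10 / 0.0006802 = 1251 d
  layer 2 (medium sand): t_2 = 8.33 × 0.18 / 0.0006802 = 2204 d
Total t = Σ t_i = 3455 days = 9.460 years.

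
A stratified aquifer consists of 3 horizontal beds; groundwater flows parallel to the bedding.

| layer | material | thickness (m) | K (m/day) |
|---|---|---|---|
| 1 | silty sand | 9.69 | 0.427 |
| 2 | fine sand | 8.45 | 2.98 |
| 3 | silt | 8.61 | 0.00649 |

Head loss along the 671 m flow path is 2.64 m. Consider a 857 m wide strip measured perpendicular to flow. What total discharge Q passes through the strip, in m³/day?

Flow is parallel to layering, so each bed carries its own Darcy discharge and the transmissivities add.
Σ(K_i·b_i) = 0.427×9.69 + 2.98×8.45 + 0.00649×8.61 = 29.37 m²/day.
Hydraulic gradient i = Δh / L = 2.64 / 671 = 0.003934.
Q = Σ(K_i·b_i) · W · i = 29.37 × 857 × 0.003934 = 99.05 m³/day.

99.0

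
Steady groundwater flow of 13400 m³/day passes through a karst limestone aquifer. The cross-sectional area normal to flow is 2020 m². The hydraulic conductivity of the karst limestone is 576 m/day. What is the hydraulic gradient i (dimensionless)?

0.0115

From Q = K·A·i, i = Q / (K·A) = 13400 / (576.0 × 2020) = 0.01152.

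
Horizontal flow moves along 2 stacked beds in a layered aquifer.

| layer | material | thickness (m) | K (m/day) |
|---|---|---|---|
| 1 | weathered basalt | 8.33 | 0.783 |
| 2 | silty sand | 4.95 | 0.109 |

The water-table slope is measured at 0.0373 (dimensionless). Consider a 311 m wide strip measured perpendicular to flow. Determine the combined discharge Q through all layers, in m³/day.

Flow is parallel to layering, so each bed carries its own Darcy discharge and the transmissivities add.
Σ(K_i·b_i) = 0.783×8.33 + 0.109×4.95 = 7.062 m²/day.
Hydraulic gradient i = 0.0373.
Q = Σ(K_i·b_i) · W · i = 7.062 × 311 × 0.03730 = 81.92 m³/day.

81.9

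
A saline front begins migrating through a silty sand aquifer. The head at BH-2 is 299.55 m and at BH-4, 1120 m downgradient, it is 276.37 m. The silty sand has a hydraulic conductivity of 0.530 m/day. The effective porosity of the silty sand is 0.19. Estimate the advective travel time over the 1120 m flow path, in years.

53.1

Hydraulic gradient i = (299.55 − 276.37) / 1120 = 23.18 / 1120 = 0.02070.
Darcy flux q = K · i = 0.5300 × 0.02070 = 0.01097 m/day.
Seepage velocity v = q / n_e = 0.01097 / 0.19 = 0.05773 m/day.
Travel time t = L / v = 1120 / 0.05773 = 19400 days = 53.11 years.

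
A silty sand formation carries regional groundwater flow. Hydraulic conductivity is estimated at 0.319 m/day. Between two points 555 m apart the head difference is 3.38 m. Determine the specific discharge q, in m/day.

Hydraulic gradient i = Δh / L = 3.38 / 555 = 0.006090.
Specific discharge q = K · i = 0.3190 × 0.006090 = 0.001943 m/day.

0.00194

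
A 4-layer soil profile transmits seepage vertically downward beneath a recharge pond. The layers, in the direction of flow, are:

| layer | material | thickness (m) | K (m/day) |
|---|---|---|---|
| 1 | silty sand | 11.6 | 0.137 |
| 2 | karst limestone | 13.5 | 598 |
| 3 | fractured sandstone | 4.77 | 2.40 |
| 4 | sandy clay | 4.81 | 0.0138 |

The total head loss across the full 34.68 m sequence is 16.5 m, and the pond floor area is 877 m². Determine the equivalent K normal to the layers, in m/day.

Flow is perpendicular to layering, so the layers act in series and the equivalent K is the thickness-weighted harmonic mean.
Total thickness L = 11.6 + 13.5 + 4.77 + 4.81 = 34.68 m.
Σ(b_i/K_i) = 11.6/0.137 + 13.5/598 + 4.77/2.40 + 4.81/0.0138 = 435.2 d.
K_eq = L / Σ(b_i/K_i) = 34.68 / 435.2 = 0.07968 m/day.

0.0797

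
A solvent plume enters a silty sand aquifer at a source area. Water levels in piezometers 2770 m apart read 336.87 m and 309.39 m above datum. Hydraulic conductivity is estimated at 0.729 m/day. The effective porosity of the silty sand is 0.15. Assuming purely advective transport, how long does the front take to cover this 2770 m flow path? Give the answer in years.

Hydraulic gradient i = (336.87 − 309.39) / 2770 = 27.48 / 2770 = 0.009921.
Darcy flux q = K · i = 0.7290 × 0.009921 = 0.007232 m/day.
Seepage velocity v = q / n_e = 0.007232 / 0.15 = 0.04821 m/day.
Travel time t = L / v = 2770 / 0.04821 = 57452 days = 157.3 years.

157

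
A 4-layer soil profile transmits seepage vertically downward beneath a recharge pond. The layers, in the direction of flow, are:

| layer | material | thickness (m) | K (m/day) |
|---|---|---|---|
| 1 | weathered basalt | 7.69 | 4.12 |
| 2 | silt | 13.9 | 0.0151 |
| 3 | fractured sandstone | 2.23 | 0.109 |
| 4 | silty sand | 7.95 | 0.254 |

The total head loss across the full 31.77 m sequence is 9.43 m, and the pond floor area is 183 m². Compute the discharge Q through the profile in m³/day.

1.77

Flow is perpendicular to layering, so the layers act in series and the equivalent K is the thickness-weighted harmonic mean.
Total thickness L = 7.69 + 13.9 + 2.23 + 7.95 = 31.77 m.
Σ(b_i/K_i) = 7.69/4.12 + 13.9/0.0151 + 2.23/0.109 + 7.95/0.254 = 974.2 d.
K_eq = L / Σ(b_i/K_i) = 31.77 / 974.2 = 0.03261 m/day.
Q = K_eq · A · (Δh/L) = 0.03261 × 183 × (9.43/31.77) = 1.771 m³/day.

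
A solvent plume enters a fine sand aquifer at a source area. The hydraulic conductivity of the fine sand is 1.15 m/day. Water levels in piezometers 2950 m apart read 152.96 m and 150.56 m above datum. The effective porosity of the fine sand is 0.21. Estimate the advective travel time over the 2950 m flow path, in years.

Hydraulic gradient i = (152.96 − 150.56) / 2950 = 2.4 / 2950 = 0.0008136.
Darcy flux q = K · i = 1.150 × 0.0008136 = 0.0009356 m/day.
Seepage velocity v = q / n_e = 0.0009356 / 0.21 = 0.004455 m/day.
Travel time t = L / v = 2950 / 0.004455 = 6.621e+05 days = 1813 years.

1810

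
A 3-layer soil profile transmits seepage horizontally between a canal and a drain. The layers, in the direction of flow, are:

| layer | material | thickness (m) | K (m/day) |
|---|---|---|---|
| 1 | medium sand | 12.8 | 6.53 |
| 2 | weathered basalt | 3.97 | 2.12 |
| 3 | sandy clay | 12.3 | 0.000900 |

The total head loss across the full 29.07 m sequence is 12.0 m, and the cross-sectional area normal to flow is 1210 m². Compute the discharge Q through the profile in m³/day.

Flow is perpendicular to layering, so the layers act in series and the equivalent K is the thickness-weighted harmonic mean.
Total thickness L = 12.8 + 3.97 + 12.3 = 29.07 m.
Σ(b_i/K_i) = 12.8/6.53 + 3.97/2.12 + 12.3/0.000900 = 13670 d.
K_eq = L / Σ(b_i/K_i) = 29.07 / 13670 = 0.002126 m/day.
Q = K_eq · A · (Δh/L) = 0.002126 × 1210 × (12.0/29.07) = 1.062 m³/day.

1.06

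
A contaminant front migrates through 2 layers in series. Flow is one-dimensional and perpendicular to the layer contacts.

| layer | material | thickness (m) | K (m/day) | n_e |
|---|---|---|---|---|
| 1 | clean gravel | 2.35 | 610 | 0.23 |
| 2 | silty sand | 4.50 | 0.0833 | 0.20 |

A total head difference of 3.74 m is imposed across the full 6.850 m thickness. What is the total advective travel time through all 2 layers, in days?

20.8

With flow normal to the layers, continuity requires the same specific discharge q through every layer.
Σ(b_i/K_i) = 2.35/610 + 4.50/0.0833 = 54.03 d.
q = Δh / Σ(b_i/K_i) = 3.74 / 54.03 = 0.06923 m/day.
In each layer the seepage velocity is v_i = q/n_i, so the layer transit time is t_i = b_i·n_i / q:
  layer 1 (clean gravel): t_1 = 2.35 × 0.23 / 0.06923 = 7.808 d
  layer 2 (silty sand): t_2 = 4.50 × 0.20 / 0.06923 = 13.00 d
Total t = Σ t_i = 20.81 days.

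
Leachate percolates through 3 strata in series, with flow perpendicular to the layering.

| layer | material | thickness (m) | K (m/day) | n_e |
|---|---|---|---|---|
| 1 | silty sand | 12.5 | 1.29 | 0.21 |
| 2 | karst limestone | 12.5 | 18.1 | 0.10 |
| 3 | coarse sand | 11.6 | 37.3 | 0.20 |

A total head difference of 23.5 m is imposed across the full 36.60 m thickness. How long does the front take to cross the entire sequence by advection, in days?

With flow normal to the layers, continuity requires the same specific discharge q through every layer.
Σ(b_i/K_i) = 12.5/1.29 + 12.5/18.1 + 11.6/37.3 = 10.69 d.
q = Δh / Σ(b_i/K_i) = 23.5 / 10.69 = 2.198 m/day.
In each layer the seepage velocity is v_i = q/n_i, so the layer transit time is t_i = b_i·n_i / q:
  layer 1 (silty sand): t_1 = 12.5 × 0.21 / 2.198 = 1.194 d
  layer 2 (karst limestone): t_2 = 12.5 × 0.10 / 2.198 = 0.5687 d
  layer 3 (coarse sand): t_3 = 11.6 × 0.20 / 2.198 = 1.056 d
Total t = Σ t_i = 2.818 days.

2.82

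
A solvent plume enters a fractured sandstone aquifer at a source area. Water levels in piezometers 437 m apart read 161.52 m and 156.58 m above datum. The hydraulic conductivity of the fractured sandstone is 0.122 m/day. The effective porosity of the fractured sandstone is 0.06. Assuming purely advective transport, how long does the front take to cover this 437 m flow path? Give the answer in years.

Hydraulic gradient i = (161.52 − 156.58) / 437 = 4.94 / 437 = 0.01130.
Darcy flux q = K · i = 0.1220 × 0.01130 = 0.001379 m/day.
Seepage velocity v = q / n_e = 0.001379 / 0.06 = 0.02299 m/day.
Travel time t = L / v = 437 / 0.02299 = 19012 days = 52.05 years.

52.1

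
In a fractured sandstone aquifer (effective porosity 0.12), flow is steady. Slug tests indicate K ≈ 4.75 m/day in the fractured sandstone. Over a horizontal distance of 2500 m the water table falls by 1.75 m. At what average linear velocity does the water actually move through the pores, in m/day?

Hydraulic gradient i = Δh / L = 1.75 / 2500 = 0.0007000.
Darcy flux q = K · i = 4.750 × 0.0007000 = 0.003325 m/day.
Seepage velocity v = q / n_e = 0.003325 / 0.12 = 0.02771 m/day.

0.0277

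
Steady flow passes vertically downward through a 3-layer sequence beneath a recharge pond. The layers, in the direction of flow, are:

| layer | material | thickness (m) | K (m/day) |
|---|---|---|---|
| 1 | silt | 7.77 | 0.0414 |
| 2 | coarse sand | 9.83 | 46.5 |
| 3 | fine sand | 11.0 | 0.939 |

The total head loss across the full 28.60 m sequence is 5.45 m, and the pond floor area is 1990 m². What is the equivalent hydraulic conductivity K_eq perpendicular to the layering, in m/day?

0.143

Flow is perpendicular to layering, so the layers act in series and the equivalent K is the thickness-weighted harmonic mean.
Total thickness L = 7.77 + 9.83 + 11.0 = 28.60 m.
Σ(b_i/K_i) = 7.77/0.0414 + 9.83/46.5 + 11.0/0.939 = 199.6 d.
K_eq = L / Σ(b_i/K_i) = 28.60 / 199.6 = 0.1433 m/day.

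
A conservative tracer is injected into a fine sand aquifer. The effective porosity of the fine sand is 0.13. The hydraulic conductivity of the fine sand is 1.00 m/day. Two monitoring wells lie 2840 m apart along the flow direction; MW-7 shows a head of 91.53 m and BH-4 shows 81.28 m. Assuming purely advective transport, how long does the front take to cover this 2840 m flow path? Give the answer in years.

Hydraulic gradient i = (91.53 − 81.28) / 2840 = 10.25 / 2840 = 0.003609.
Darcy flux q = K · i = 1.000 × 0.003609 = 0.003609 m/day.
Seepage velocity v = q / n_e = 0.003609 / 0.13 = 0.02776 m/day.
Travel time t = L / v = 2840 / 0.02776 = 1.023e+05 days = 280.1 years.

280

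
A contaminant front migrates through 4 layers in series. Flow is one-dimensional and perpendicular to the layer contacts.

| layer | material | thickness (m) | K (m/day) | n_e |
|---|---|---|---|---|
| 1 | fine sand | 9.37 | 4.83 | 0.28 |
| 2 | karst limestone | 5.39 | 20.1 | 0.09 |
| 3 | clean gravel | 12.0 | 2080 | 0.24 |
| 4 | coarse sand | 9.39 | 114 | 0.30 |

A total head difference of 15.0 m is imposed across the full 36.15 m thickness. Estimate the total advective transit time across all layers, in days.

1.35

With flow normal to the layers, continuity requires the same specific discharge q through every layer.
Σ(b_i/K_i) = 9.37/4.83 + 5.39/20.1 + 12.0/2080 + 9.39/114 = 2.296 d.
q = Δh / Σ(b_i/K_i) = 15.0 / 2.296 = 6.532 m/day.
In each layer the seepage velocity is v_i = q/n_i, so the layer transit time is t_i = b_i·n_i / q:
  layer 1 (fine sand): t_1 = 9.37 × 0.28 / 6.532 = 0.4016 d
  layer 2 (karst limestone): t_2 = 5.39 × 0.09 / 6.532 = 0.07426 d
  layer 3 (clean gravel): t_3 = 12.0 × 0.24 / 6.532 = 0.4409 d
  layer 4 (coarse sand): t_4 = 9.39 × 0.30 / 6.532 = 0.4312 d
Total t = Σ t_i = 1.348 days.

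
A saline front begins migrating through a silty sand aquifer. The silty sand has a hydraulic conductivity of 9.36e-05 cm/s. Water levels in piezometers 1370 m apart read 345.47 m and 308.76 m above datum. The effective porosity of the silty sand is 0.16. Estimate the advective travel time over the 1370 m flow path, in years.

Convert K: 9.36e-05 cm/s × 864 = 0.08087 m/day.
Hydraulic gradient i = (345.47 − 308.76) / 1370 = 36.71 / 1370 = 0.02680.
Darcy flux q = K · i = 0.08087 × 0.02680 = 0.002167 m/day.
Seepage velocity v = q / n_e = 0.002167 / 0.16 = 0.01354 m/day.
Travel time t = L / v = 1370 / 0.01354 = 1.012e+05 days = 276.9 years.

277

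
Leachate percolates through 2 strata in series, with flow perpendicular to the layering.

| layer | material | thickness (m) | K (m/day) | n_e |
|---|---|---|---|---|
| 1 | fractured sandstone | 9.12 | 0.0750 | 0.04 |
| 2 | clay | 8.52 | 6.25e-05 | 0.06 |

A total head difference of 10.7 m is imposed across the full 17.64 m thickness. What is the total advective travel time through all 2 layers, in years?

30.6

With flow normal to the layers, continuity requires the same specific discharge q through every layer.
Σ(b_i/K_i) = 9.12/0.0750 + 8.52/6.25e-05 = 1.364e+05 d.
q = Δh / Σ(b_i/K_i) = 10.7 / 1.364e+05 = 7.842e-05 m/day.
In each layer the seepage velocity is v_i = q/n_i, so the layer transit time is t_i = b_i·n_i / q:
  layer 1 (fractured sandstone): t_1 = 9.12 × 0.04 / 7.842e-05 = 4652 d
  layer 2 (clay): t_2 = 8.52 × 0.06 / 7.842e-05 = 6519 d
Total t = Σ t_i = 11170 days = 30.58 years.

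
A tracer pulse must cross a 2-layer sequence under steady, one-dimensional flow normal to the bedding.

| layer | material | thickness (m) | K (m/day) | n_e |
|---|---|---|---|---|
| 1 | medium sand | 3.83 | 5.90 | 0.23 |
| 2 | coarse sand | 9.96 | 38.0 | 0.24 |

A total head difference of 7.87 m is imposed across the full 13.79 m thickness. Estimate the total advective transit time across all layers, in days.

With flow normal to the layers, continuity requires the same specific discharge q through every layer.
Σ(b_i/K_i) = 3.83/5.90 + 9.96/38.0 = 0.9113 d.
q = Δh / Σ(b_i/K_i) = 7.87 / 0.9113 = 8.636 m/day.
In each layer the seepage velocity is v_i = q/n_i, so the layer transit time is t_i = b_i·n_i / q:
  layer 1 (medium sand): t_1 = 3.83 × 0.23 / 8.636 = 0.1020 d
  layer 2 (coarse sand): t_2 = 9.96 × 0.24 / 8.636 = 0.2768 d
Total t = Σ t_i = 0.3788 days.

0.379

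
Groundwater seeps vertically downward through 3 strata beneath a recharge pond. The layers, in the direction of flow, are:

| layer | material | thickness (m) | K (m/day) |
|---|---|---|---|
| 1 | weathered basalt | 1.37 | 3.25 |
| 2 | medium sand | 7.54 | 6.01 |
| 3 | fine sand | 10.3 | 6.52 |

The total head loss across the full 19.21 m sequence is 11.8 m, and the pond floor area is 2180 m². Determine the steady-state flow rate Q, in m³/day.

Flow is perpendicular to layering, so the layers act in series and the equivalent K is the thickness-weighted harmonic mean.
Total thickness L = 1.37 + 7.54 + 10.3 = 19.21 m.
Σ(b_i/K_i) = 1.37/3.25 + 7.54/6.01 + 10.3/6.52 = 3.256 d.
K_eq = L / Σ(b_i/K_i) = 19.21 / 3.256 = 5.900 m/day.
Q = K_eq · A · (Δh/L) = 5.900 × 2180 × (11.8/19.21) = 7901 m³/day.

7900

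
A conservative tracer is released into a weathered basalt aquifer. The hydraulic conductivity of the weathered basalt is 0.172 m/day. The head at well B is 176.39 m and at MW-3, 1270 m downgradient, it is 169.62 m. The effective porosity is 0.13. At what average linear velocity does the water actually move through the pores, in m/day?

Hydraulic gradient i = (176.39 − 169.62) / 1270 = 6.77 / 1270 = 0.005331.
Darcy flux q = K · i = 0.1720 × 0.005331 = 0.0009169 m/day.
Seepage velocity v = q / n_e = 0.0009169 / 0.13 = 0.007053 m/day.

0.00705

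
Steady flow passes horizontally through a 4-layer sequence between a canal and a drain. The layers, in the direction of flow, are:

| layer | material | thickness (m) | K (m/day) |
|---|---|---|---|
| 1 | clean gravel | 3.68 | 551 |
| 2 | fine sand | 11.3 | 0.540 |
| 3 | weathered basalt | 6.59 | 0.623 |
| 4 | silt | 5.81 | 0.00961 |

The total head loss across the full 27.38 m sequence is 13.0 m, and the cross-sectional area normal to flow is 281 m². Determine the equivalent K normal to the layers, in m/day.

0.0430

Flow is perpendicular to layering, so the layers act in series and the equivalent K is the thickness-weighted harmonic mean.
Total thickness L = 3.68 + 11.3 + 6.59 + 5.81 = 27.38 m.
Σ(b_i/K_i) = 3.68/551 + 11.3/0.540 + 6.59/0.623 + 5.81/0.00961 = 636.1 d.
K_eq = L / Σ(b_i/K_i) = 27.38 / 636.1 = 0.04304 m/day.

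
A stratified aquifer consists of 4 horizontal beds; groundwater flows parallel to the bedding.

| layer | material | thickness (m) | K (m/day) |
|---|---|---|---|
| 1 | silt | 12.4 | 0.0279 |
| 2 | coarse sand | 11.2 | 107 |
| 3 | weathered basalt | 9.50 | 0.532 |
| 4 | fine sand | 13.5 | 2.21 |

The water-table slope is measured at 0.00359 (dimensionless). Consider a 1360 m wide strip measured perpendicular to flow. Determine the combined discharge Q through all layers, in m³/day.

6020

Flow is parallel to layering, so each bed carries its own Darcy discharge and the transmissivities add.
Σ(K_i·b_i) = 0.0279×12.4 + 107×11.2 + 0.532×9.50 + 2.21×13.5 = 1234 m²/day.
Hydraulic gradient i = 0.00359.
Q = Σ(K_i·b_i) · W · i = 1234 × 1360 × 0.003590 = 6023 m³/day.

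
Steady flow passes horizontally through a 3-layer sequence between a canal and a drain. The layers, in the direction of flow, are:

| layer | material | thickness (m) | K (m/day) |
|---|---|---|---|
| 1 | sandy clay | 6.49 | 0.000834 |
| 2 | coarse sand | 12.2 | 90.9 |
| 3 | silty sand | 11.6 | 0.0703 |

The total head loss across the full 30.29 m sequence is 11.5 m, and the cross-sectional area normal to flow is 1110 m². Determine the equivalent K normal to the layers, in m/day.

0.00381

Flow is perpendicular to layering, so the layers act in series and the equivalent K is the thickness-weighted harmonic mean.
Total thickness L = 6.49 + 12.2 + 11.6 = 30.29 m.
Σ(b_i/K_i) = 6.49/0.000834 + 12.2/90.9 + 11.6/0.0703 = 7947 d.
K_eq = L / Σ(b_i/K_i) = 30.29 / 7947 = 0.003812 m/day.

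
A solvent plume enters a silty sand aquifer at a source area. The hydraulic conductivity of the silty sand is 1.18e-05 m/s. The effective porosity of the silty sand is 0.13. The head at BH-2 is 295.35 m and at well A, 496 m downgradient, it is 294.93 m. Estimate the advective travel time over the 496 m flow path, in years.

204

Convert K: 1.18e-05 m/s × 86400 = 1.020 m/day.
Hydraulic gradient i = (295.35 − 294.93) / 496 = 0.42 / 496 = 0.0008468.
Darcy flux q = K · i = 1.020 × 0.0008468 = 0.0008633 m/day.
Seepage velocity v = q / n_e = 0.0008633 / 0.13 = 0.006641 m/day.
Travel time t = L / v = 496 / 0.006641 = 74690 days = 204.5 years.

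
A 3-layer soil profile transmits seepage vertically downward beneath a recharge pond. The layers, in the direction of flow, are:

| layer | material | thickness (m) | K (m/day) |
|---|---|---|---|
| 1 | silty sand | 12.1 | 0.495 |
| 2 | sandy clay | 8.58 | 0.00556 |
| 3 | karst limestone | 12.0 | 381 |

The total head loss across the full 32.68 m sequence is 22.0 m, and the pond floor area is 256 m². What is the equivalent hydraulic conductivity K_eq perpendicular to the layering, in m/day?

0.0208

Flow is perpendicular to layering, so the layers act in series and the equivalent K is the thickness-weighted harmonic mean.
Total thickness L = 12.1 + 8.58 + 12.0 = 32.68 m.
Σ(b_i/K_i) = 12.1/0.495 + 8.58/0.00556 + 12.0/381 = 1568 d.
K_eq = L / Σ(b_i/K_i) = 32.68 / 1568 = 0.02085 m/day.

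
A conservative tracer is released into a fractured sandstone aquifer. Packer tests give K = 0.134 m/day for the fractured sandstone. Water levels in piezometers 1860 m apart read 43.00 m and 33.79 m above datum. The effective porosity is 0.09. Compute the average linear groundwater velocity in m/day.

Hydraulic gradient i = (43.00 − 33.79) / 1860 = 9.21 / 1860 = 0.004952.
Darcy flux q = K · i = 0.1340 × 0.004952 = 0.0006635 m/day.
Seepage velocity v = q / n_e = 0.0006635 / 0.09 = 0.007372 m/day.

0.00737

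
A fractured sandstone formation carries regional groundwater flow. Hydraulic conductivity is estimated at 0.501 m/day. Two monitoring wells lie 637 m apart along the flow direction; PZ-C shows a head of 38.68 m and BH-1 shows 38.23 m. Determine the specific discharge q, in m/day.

0.000354

Hydraulic gradient i = (38.68 − 38.23) / 637 = 0.45 / 637 = 0.0007064.
Specific discharge q = K · i = 0.5010 × 0.0007064 = 0.0003539 m/day.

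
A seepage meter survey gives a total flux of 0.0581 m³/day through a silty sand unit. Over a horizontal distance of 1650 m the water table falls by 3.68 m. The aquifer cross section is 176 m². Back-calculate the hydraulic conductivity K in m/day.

Hydraulic gradient i = Δh / L = 3.68 / 1650 = 0.002230.
From Q = K·A·i, K = Q / (A·i) = 0.0581 / (176.0 × 0.002230) = 0.1480 m/day.

0.148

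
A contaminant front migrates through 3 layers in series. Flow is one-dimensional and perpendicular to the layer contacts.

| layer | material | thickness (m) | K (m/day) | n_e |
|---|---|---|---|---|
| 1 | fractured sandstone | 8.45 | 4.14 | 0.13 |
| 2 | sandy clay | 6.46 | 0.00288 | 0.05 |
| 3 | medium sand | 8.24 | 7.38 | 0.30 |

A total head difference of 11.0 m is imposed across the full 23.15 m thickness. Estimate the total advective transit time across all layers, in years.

2.18

With flow normal to the layers, continuity requires the same specific discharge q through every layer.
Σ(b_i/K_i) = 8.45/4.14 + 6.46/0.00288 + 8.24/7.38 = 2246 d.
q = Δh / Σ(b_i/K_i) = 11.0 / 2246 = 0.004897 m/day.
In each layer the seepage velocity is v_i = q/n_i, so the layer transit time is t_i = b_i·n_i / q:
  layer 1 (fractured sandstone): t_1 = 8.45 × 0.13 / 0.004897 = 224.3 d
  layer 2 (sandy clay): t_2 = 6.46 × 0.05 / 0.004897 = 65.96 d
  layer 3 (medium sand): t_3 = 8.24 × 0.30 / 0.004897 = 504.8 d
Total t = Σ t_i = 795.1 days = 2.177 years.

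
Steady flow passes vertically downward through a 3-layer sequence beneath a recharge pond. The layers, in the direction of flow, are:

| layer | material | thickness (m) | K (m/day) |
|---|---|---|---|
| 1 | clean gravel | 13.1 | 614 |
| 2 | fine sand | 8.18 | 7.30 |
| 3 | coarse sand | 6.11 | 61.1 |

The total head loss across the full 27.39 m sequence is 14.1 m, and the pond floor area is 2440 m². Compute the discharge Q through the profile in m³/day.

27700

Flow is perpendicular to layering, so the layers act in series and the equivalent K is the thickness-weighted harmonic mean.
Total thickness L = 13.1 + 8.18 + 6.11 = 27.39 m.
Σ(b_i/K_i) = 13.1/614 + 8.18/7.30 + 6.11/61.1 = 1.242 d.
K_eq = L / Σ(b_i/K_i) = 27.39 / 1.242 = 22.06 m/day.
Q = K_eq · A · (Δh/L) = 22.06 × 2440 × (14.1/27.39) = 27703 m³/day.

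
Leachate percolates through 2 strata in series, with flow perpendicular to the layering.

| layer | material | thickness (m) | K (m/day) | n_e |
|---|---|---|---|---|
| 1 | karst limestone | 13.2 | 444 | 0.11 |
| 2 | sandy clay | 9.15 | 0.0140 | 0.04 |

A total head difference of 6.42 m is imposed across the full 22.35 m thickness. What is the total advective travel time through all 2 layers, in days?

With flow normal to the layers, continuity requires the same specific discharge q through every layer.
Σ(b_i/K_i) = 13.2/444 + 9.15/0.0140 = 653.6 d.
q = Δh / Σ(b_i/K_i) = 6.42 / 653.6 = 0.009823 m/day.
In each layer the seepage velocity is v_i = q/n_i, so the layer transit time is t_i = b_i·n_i / q:
  layer 1 (karst limestone): t_1 = 13.2 × 0.11 / 0.009823 = 147.8 d
  layer 2 (sandy clay): t_2 = 9.15 × 0.04 / 0.009823 = 37.26 d
Total t = Σ t_i = 185.1 days.

185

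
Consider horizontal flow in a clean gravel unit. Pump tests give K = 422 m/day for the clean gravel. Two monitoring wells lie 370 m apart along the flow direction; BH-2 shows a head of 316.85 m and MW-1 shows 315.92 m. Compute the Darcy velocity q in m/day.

Hydraulic gradient i = (316.85 − 315.92) / 370 = 0.93 / 370 = 0.002514.
Specific discharge q = K · i = 422.0 × 0.002514 = 1.061 m/day.

1.06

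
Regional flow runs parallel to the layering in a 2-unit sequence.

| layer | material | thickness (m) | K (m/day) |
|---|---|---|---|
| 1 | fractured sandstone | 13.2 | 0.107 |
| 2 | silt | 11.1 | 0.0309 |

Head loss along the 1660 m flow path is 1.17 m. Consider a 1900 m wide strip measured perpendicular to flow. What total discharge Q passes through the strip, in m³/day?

2.35

Flow is parallel to layering, so each bed carries its own Darcy discharge and the transmissivities add.
Σ(K_i·b_i) = 0.107×13.2 + 0.0309×11.1 = 1.755 m²/day.
Hydraulic gradient i = Δh / L = 1.17 / 1660 = 0.0007048.
Q = Σ(K_i·b_i) · W · i = 1.755 × 1900 × 0.0007048 = 2.351 m³/day.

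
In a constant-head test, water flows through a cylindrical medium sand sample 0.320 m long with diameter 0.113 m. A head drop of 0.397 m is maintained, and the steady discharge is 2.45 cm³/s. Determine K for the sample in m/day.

17.0

Cross-sectional area A = π·(d/2)² = π × (0.113/2)² = 0.01003 m².
Convert discharge: 2.45 cm³/s = 2.450e-06 m³/s.
Darcy's law rearranged: K = Q·L / (A·Δh) = 2.450e-06 × 0.320 / (0.01003 × 0.397) = 0.0001969 m/s = 17.01 m/day.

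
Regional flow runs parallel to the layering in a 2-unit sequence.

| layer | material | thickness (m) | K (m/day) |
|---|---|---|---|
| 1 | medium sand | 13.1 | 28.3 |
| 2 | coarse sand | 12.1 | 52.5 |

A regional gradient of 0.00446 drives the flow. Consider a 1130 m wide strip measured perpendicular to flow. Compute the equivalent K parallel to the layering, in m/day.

39.9

Flow is parallel to layering, so each bed carries its own Darcy discharge and the transmissivities add.
Σ(K_i·b_i) = 28.3×13.1 + 52.5×12.1 = 1006 m²/day.
Total thickness b = 25.20 m, so K_eq = Σ(K_i·b_i)/b = 39.92 m/day.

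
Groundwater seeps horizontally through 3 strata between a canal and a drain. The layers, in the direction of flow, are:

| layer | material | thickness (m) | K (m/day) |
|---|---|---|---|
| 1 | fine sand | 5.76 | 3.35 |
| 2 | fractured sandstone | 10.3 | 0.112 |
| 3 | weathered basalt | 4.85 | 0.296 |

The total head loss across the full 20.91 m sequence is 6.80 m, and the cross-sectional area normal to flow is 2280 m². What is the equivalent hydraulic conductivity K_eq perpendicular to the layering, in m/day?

0.190

Flow is perpendicular to layering, so the layers act in series and the equivalent K is the thickness-weighted harmonic mean.
Total thickness L = 5.76 + 10.3 + 4.85 = 20.91 m.
Σ(b_i/K_i) = 5.76/3.35 + 10.3/0.112 + 4.85/0.296 = 110.1 d.
K_eq = L / Σ(b_i/K_i) = 20.91 / 110.1 = 0.1900 m/day.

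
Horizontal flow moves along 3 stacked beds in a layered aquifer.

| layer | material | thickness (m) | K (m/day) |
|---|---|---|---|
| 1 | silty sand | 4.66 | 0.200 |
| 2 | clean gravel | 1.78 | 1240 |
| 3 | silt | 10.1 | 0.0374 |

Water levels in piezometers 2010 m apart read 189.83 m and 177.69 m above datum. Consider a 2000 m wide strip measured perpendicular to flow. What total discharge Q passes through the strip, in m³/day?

26700

Flow is parallel to layering, so each bed carries its own Darcy discharge and the transmissivities add.
Σ(K_i·b_i) = 0.200×4.66 + 1240×1.78 + 0.0374×10.1 = 2209 m²/day.
Hydraulic gradient i = (189.83 − 177.69) / 2010 = 12.14 / 2010 = 0.006040.
Q = Σ(K_i·b_i) · W · i = 2209 × 2000 × 0.006040 = 26678 m³/day.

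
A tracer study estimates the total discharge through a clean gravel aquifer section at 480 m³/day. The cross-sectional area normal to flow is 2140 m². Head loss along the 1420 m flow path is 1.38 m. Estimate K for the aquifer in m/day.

Hydraulic gradient i = Δh / L = 1.38 / 1420 = 0.0009718.
From Q = K·A·i, K = Q / (A·i) = 480 / (2140 × 0.0009718) = 230.8 m/day.

231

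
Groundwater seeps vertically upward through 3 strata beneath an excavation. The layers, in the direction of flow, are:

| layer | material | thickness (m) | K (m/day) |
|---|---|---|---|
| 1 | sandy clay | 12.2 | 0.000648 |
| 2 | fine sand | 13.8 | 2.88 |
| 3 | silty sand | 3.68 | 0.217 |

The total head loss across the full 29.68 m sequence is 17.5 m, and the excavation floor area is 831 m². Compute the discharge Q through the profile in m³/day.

0.772

Flow is perpendicular to layering, so the layers act in series and the equivalent K is the thickness-weighted harmonic mean.
Total thickness L = 12.2 + 13.8 + 3.68 = 29.68 m.
Σ(b_i/K_i) = 12.2/0.000648 + 13.8/2.88 + 3.68/0.217 = 18849 d.
K_eq = L / Σ(b_i/K_i) = 29.68 / 18849 = 0.001575 m/day.
Q = K_eq · A · (Δh/L) = 0.001575 × 831 × (17.5/29.68) = 0.7715 m³/day.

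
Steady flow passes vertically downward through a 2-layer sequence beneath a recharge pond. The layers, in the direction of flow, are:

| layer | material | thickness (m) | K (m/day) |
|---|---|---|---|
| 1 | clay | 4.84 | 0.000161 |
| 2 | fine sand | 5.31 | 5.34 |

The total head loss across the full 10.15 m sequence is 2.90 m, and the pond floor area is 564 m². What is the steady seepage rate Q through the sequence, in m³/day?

Flow is perpendicular to layering, so the layers act in series and the equivalent K is the thickness-weighted harmonic mean.
Total thickness L = 4.84 + 5.31 = 10.15 m.
Σ(b_i/K_i) = 4.84/0.000161 + 5.31/5.34 = 30063 d.
K_eq = L / Σ(b_i/K_i) = 10.15 / 30063 = 0.0003376 m/day.
Q = K_eq · A · (Δh/L) = 0.0003376 × 564 × (2.90/10.15) = 0.05441 m³/day.

0.0544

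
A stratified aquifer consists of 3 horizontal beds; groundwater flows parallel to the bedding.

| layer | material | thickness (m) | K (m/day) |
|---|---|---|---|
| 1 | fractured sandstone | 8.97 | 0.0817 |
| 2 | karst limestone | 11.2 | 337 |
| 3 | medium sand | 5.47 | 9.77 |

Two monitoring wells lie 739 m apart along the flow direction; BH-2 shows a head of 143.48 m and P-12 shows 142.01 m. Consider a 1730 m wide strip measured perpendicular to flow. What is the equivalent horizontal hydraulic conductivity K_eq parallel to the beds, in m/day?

149

Flow is parallel to layering, so each bed carries its own Darcy discharge and the transmissivities add.
Σ(K_i·b_i) = 0.0817×8.97 + 337×11.2 + 9.77×5.47 = 3829 m²/day.
Total thickness b = 25.64 m, so K_eq = Σ(K_i·b_i)/b = 149.3 m/day.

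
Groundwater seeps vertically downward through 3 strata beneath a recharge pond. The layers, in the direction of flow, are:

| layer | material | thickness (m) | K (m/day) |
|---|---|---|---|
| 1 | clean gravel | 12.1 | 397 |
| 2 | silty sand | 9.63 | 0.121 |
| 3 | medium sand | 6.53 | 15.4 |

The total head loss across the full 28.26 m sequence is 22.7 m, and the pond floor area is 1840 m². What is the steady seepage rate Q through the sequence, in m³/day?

522

Flow is perpendicular to layering, so the layers act in series and the equivalent K is the thickness-weighted harmonic mean.
Total thickness L = 12.1 + 9.63 + 6.53 = 28.26 m.
Σ(b_i/K_i) = 12.1/397 + 9.63/0.121 + 6.53/15.4 = 80.04 d.
K_eq = L / Σ(b_i/K_i) = 28.26 / 80.04 = 0.3531 m/day.
Q = K_eq · A · (Δh/L) = 0.3531 × 1840 × (22.7/28.26) = 521.8 m³/day.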